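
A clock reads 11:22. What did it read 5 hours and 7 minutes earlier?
Starting time: 11:22 = 682 total minutes past 12:00
Subtracting: 5 hours and 7 minutes = 307 minutes
682 - 307 = 375 minutes
= 6 hours and 15 minutes past 12:00 = 6:15

Final answer: 6:15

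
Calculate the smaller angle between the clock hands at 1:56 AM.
Hour hand position: 1 x 30 + 56 x 0.5 = 58 degrees
Minute hand position: 56 x 6 = 336 degrees
Difference: |58 - 336| = 278 degrees
Since 278 > 180, the smaller angle is 360 - 278 = 82 degrees

Final answer: 82 degrees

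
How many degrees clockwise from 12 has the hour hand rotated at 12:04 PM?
The hour hand moves 30 degrees per hour and 0.5 degrees per minute.
At 12:04: (0) x 30 + 4 x 0.5 = 0 + 2 = 2 degrees

Final answer: 2 degrees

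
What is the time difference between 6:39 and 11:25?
From 6:39 to 11:25:
(11 x 60 + 25) - (6 x 60 + 39) = 685 - 399 = 286 minutes
= 4 hours and 46 minutes

Final answer: 4 hours and 46 minutes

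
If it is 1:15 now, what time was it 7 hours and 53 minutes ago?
Starting time: 1:15 = 75 total minutes past 12:00
Subtracting: 7 hours and 53 minutes = 473 minutes
75 - 473 = -398 (negative, add 12 hours = 720) = 322 minutes
= 5 hours and 22 minutes past 12:00 = 5:22

Final answer: 5:22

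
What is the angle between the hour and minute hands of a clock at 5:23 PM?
Hour hand position: 5 x 30 + 23 x 0.5 = 161.5 degrees
Minute hand position: 23 x 6 = 138 degrees
Difference: |161.5 - 138| = 23.5 degrees
The angle between the hands is 23.5 degrees

Final answer: 23.5 degrees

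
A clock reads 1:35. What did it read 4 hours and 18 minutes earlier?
Starting time: 1:35 = 95 total minutes past 12:00
Subtracting: 4 hours and 18 minutes = 258 minutes
95 - 258 = -163 (negative, add 12 hours = 720) = 557 minutes
= 9 hours and 17 minutes past 12:00 = 9:17

Final answer: 9:17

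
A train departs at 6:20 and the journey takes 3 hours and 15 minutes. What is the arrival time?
Starting time: 6:20
Adding 15 minutes to 20 minutes: 20 + 15 = 35 minutes
Adding 3 hours: 6 + 3 = 9
Final time: 9:35

Final answer: 9:35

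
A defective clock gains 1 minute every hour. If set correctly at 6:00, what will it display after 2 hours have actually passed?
For every 60 true minutes, the faulty clock advances 60 + 1 = 61 minutes.
True elapsed: 2 hours = 120 minutes.
Faulty clock advances: 120 x 61/60 = 122 minutes (drift: 2 minutes ahead).
Shown time: 6:00 + 122 minutes = 8:02.

Final answer: 8:02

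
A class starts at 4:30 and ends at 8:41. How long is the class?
From 4:30 to 8:41:
(8 x 60 + 41) - (4 x 60 + 30) = 521 - 270 = 251 minutes
= 4 hours and 11 minutes

Final answer: 4 hours and 11 minutes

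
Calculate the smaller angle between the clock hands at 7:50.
Hour hand position: 7 x 30 + 50 x 0.5 = 235 degrees
Minute hand position: 50 x 6 = 300 degrees
Difference: |235 - 300| = 65 degrees
The angle between the hands is 65 degrees

Final answer: 65 degrees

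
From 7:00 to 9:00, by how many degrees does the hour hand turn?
The hour hand moves 0.5 degrees per minute.
Time elapsed: 9:00 - 7:00 = 120 minutes
Angular displacement: 120 x 0.5 = 60 degrees

Final answer: 60 degrees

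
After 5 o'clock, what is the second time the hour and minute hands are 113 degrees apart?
At t minutes past 5:00, the hour hand is at 30 x 5 + 0.5t degrees and the minute hand is at 6t degrees.
The smaller angle between them is 113 degrees when |30H - 5.5t| = 113 or |30H - 5.5t| = 247.
With H = 5, solve 30 x 5 - 5.5t = +/- target for each target:
  t = (30 x 5 - 113) / 5.5 = 6.73
  t = (30 x 5 + 113) / 5.5 = 47.82
  t = (30 x 5 - 247) / 5.5 = -17.64 (outside (0, 60))
  t = (30 x 5 + 247) / 5.5 = 72.18 (outside (0, 60))
Valid solutions in (0, 60): {6.73, 47.82} minutes.
The second occurrence is t = 47.82 minutes.
The hands form a 113-degree angle at 47.82 minutes past 5:00.

Final answer: 47.82 minutes past 5:00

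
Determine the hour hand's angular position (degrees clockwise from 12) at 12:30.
The hour hand moves 30 degrees per hour and 0.5 degrees per minute.
At 12:30: (0) x 30 + 30 x 0.5 = 0 + 15 = 15 degrees

Final answer: 15 degrees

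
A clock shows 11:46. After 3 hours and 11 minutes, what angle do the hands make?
First find the time 3 hours and 11 minutes after 11:46.
Total minutes: 11 x 60 + 46 + 3 x 60 + 11 = 897.
897 mod 720 = 177 minutes = 2:57.
Now compute the angle at 2:57:
Hour hand: 2 x 30 + 57 x 0.5 = 88.5 degrees
Minute hand: 57 x 6 = 342 degrees
Difference: |88.5 - 342| = 253.5 degrees
Smaller angle: 360 - 253.5 = 106.5 degrees

Final answer: 106.5 degrees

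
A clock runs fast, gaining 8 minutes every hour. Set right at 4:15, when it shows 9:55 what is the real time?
For every 60 true minutes, the faulty clock advances 68 minutes, so 1 faulty-clock minute corresponds to 60/68 true minutes.
From 4:15 to 9:55 on the faulty dial is 340 minutes.
True elapsed: 340 x 60/68 = 300 minutes = 5 hours.
True time: 4:15 + 5 hours = 9:15.

Final answer: 9:15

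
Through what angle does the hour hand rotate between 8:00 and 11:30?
The hour hand moves 0.5 degrees per minute.
Time elapsed: 11:30 - 8:00 = 210 minutes
Angular displacement: 210 x 0.5 = 105 degrees

Final answer: 105 degrees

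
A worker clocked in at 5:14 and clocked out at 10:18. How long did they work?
From 5:14 to 10:18:
(10 x 60 + 18) - (5 x 60 + 14) = 618 - 314 = 304 minutes
= 5 hours and 4 minutes

Final answer: 5 hours and 4 minutes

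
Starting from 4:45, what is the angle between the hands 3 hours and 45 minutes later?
First find the time 3 hours and 45 minutes after 4:45.
Total minutes: 4 x 60 + 45 + 3 x 60 + 45 = 510.
510 mod 720 = 510 minutes = 8:30.
Now compute the angle at 8:30:
Hour hand: 8 x 30 + 30 x 0.5 = 255 degrees
Minute hand: 30 x 6 = 180 degrees
Difference: |255 - 180| = 75 degrees
The angle is 75 degrees

Final answer: 75 degrees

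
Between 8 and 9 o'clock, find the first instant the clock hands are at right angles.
At t minutes past 8:00, the hour hand is at 30 x 8 + 0.5t degrees and the minute hand is at 6t degrees.
The smaller angle between them is 90 degrees when |30H - 5.5t| = 90 or |30H - 5.5t| = 270.
With H = 8, solve 30 x 8 - 5.5t = +/- target for each target:
  t = (30 x 8 - 90) / 5.5 = 27.27
  t = (30 x 8 + 90) / 5.5 = 60 (outside (0, 60))
  t = (30 x 8 - 270) / 5.5 = -5.45 (outside (0, 60))
  t = (30 x 8 + 270) / 5.5 = 92.73 (outside (0, 60))
Valid solutions in (0, 60): {27.27} minutes.
First occurrence: t = 27.27 minutes.
The hands are at right angles at 27.27 minutes past 8:00.

Final answer: 27.27 minutes past 8:00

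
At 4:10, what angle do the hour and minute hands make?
Hour hand position: 4 x 30 + 10 x 0.5 = 125 degrees
Minute hand position: 10 x 6 = 60 degrees
Difference: |125 - 60| = 65 degrees
The angle between the hands is 65 degrees

Final answer: 65 degrees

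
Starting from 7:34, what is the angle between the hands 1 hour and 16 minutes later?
First find the time 1 hour and 16 minutes after 7:34.
Total minutes: 7 x 60 + 34 + 1 x 60 + 16 = 530.
530 mod 720 = 530 minutes = 8:50.
Now compute the angle at 8:50:
Hour hand: 8 x 30 + 50 x 0.5 = 265 degrees
Minute hand: 50 x 6 = 300 degrees
Difference: |265 - 300| = 35 degrees
The angle is 35 degrees

Final answer: 35 degrees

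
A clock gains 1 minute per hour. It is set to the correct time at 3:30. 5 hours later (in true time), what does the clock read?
For every 60 true minutes, the faulty clock advances 60 + 1 = 61 minutes.
True elapsed: 5 hours = 300 minutes.
Faulty clock advances: 300 x 61/60 = 305 minutes (drift: 5 minutes ahead).
Shown time: 3:30 + 305 minutes = 8:35.

Final answer: 8:35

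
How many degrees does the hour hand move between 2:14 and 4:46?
The hour hand moves 0.5 degrees per minute.
Time elapsed: 4:46 - 2:14 = 152 minutes
Angular displacement: 152 x 0.5 = 76 degrees

Final answer: 76 degrees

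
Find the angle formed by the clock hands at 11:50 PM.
Hour hand position: 11 x 30 + 50 x 0.5 = 355 degrees
Minute hand position: 50 x 6 = 300 degrees
Difference: |355 - 300| = 55 degrees
The angle between the hands is 55 degrees

Final answer: 55 degrees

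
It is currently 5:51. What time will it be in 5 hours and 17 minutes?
Starting time: 5:51
Adding 17 minutes to 51 minutes: 51 + 17 = 68 minutes = 1 hour and 8 minutes
Adding 5 hours: 5 + 5 + 1 (carry) = 11
Final time: 11:08

Final answer: 11:08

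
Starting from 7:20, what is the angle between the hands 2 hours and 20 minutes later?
First find the time 2 hours and 20 minutes after 7:20.
Total minutes: 7 x 60 + 20 + 2 x 60 + 20 = 580.
580 mod 720 = 580 minutes = 9:40.
Now compute the angle at 9:40:
Hour hand: 9 x 30 + 40 x 0.5 = 290 degrees
Minute hand: 40 x 6 = 240 degrees
Difference: |290 - 240| = 50 degrees
The angle is 50 degrees

Final answer: 50 degrees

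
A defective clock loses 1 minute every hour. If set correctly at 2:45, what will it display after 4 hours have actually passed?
For every 60 true minutes, the faulty clock advances 60 - 1 = 59 minutes.
True elapsed: 4 hours = 240 minutes.
Faulty clock advances: 240 x 59/60 = 236 minutes (drift: 4 minutes behind).
Shown time: 2:45 + 236 minutes = 6:41.

Final answer: 6:41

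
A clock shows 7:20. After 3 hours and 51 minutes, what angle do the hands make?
First find the time 3 hours and 51 minutes after 7:20.
Total minutes: 7 x 60 + 20 + 3 x 60 + 51 = 671.
671 mod 720 = 671 minutes = 11:11.
Now compute the angle at 11:11:
Hour hand: 11 x 30 + 11 x 0.5 = 335.5 degrees
Minute hand: 11 x 6 = 66 degrees
Difference: |335.5 - 66| = 269.5 degrees
Smaller angle: 360 - 269.5 = 90.5 degrees

Final answer: 90.5 degrees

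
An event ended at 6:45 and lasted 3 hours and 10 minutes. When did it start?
Starting time: 6:45 = 405 total minutes past 12:00
Subtracting: 3 hours and 10 minutes = 190 minutes
405 - 190 = 215 minutes
= 3 hours and 35 minutes past 12:00 = 3:35

Final answer: 3:35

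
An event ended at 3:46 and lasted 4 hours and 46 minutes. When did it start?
Starting time: 3:46 = 226 total minutes past 12:00
Subtracting: 4 hours and 46 minutes = 286 minutes
226 - 286 = -60 (negative, add 12 hours = 720) = 660 minutes
= 11 hours past 12:00 = 11:00

Final answer: 11:00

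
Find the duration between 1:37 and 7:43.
From 1:37 to 7:43:
(7 x 60 + 43) - (1 x 60 + 37) = 463 - 97 = 366 minutes
= 6 hours and 6 minutes

Final answer: 6 hours and 6 minutes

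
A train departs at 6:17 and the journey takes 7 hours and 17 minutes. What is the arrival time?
Starting time: 6:17
Adding 17 minutes to 17 minutes: 17 + 17 = 34 minutes
Adding 7 hours: 6 + 7 = 13 - 12 = 1
Final time: 1:34

Final answer: 1:34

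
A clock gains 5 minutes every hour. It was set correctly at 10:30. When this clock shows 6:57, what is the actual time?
For every 60 true minutes, the faulty clock advances 65 minutes, so 1 faulty-clock minute corresponds to 60/65 true minutes.
From 10:30 to 6:57 on the faulty dial is 507 minutes.
True elapsed: 507 x 60/65 = 468 minutes = 7 hours and 48 minutes.
True time: 10:30 + 7 hours and 48 minutes = 6:18.

Final answer: 6:18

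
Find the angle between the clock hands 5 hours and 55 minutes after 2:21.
First find the time 5 hours and 55 minutes after 2:21.
Total minutes: 2 x 60 + 21 + 5 x 60 + 55 = 496.
496 mod 720 = 496 minutes = 8:16.
Now compute the angle at 8:16:
Hour hand: 8 x 30 + 16 x 0.5 = 248 degrees
Minute hand: 16 x 6 = 96 degrees
Difference: |248 - 96| = 152 degrees
The angle is 152 degrees

Final answer: 152 degrees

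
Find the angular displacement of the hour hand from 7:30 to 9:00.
The hour hand moves 0.5 degrees per minute.
Time elapsed: 9:00 - 7:30 = 90 minutes
Angular displacement: 90 x 0.5 = 45 degrees

Final answer: 45 degrees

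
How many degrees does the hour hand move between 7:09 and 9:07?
The hour hand moves 0.5 degrees per minute.
Time elapsed: 9:07 - 7:09 = 118 minutes
Angular displacement: 118 x 0.5 = 59 degrees

Final answer: 59 degrees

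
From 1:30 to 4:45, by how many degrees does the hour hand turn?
The hour hand moves 0.5 degrees per minute.
Time elapsed: 4:45 - 1:30 = 195 minutes
Angular displacement: 195 x 0.5 = 97.5 degrees

Final answer: 97.5 degrees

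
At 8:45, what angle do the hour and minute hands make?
Hour hand position: 8 x 30 + 45 x 0.5 = 262.5 degrees
Minute hand position: 45 x 6 = 270 degrees
Difference: |262.5 - 270| = 7.5 degrees
The angle between the hands is 7.5 degrees

Final answer: 7.5 degrees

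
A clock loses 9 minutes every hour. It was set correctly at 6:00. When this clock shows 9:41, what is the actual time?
For every 60 true minutes, the faulty clock advances 51 minutes, so 1 faulty-clock minute corresponds to 60/51 true minutes.
From 6:00 to 9:41 on the faulty dial is 221 minutes.
True elapsed: 221 x 60/51 = 260 minutes = 4 hours and 20 minutes.
True time: 6:00 + 4 hours and 20 minutes = 10:20.

Final answer: 10:20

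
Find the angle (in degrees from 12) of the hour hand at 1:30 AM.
The hour hand moves 30 degrees per hour and 0.5 degrees per minute.
At 1:30: (1) x 30 + 30 x 0.5 = 30 + 15 = 45 degrees

Final answer: 45 degrees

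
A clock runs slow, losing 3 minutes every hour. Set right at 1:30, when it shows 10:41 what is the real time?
For every 60 true minutes, the faulty clock advances 57 minutes, so 1 faulty-clock minute corresponds to 60/57 true minutes.
From 1:30 to 10:41 on the faulty dial is 551 minutes.
True elapsed: 551 x 60/57 = 580 minutes = 9 hours and 40 minutes.
True time: 1:30 + 9 hours and 40 minutes = 11:10.

Final answer: 11:10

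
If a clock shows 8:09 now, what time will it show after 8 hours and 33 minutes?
Starting time: 8:09
Adding 33 minutes to 9 minutes: 9 + 33 = 42 minutes
Adding 8 hours: 8 + 8 = 16 - 12 = 4
Final time: 4:42

Final answer: 4:42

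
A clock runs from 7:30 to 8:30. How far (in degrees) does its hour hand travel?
The hour hand moves 0.5 degrees per minute.
Time elapsed: 8:30 - 7:30 = 60 minutes
Angular displacement: 60 x 0.5 = 30 degrees

Final answer: 30 degrees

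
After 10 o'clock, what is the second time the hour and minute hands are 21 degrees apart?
At t minutes past 10:00, the hour hand is at 30 x 10 + 0.5t degrees and the minute hand is at 6t degrees.
The smaller angle between them is 21 degrees when |30H - 5.5t| = 21 or |30H - 5.5t| = 339.
With H = 10, solve 30 x 10 - 5.5t = +/- target for each target:
  t = (30 x 10 - 21) / 5.5 = 50.73
  t = (30 x 10 + 21) / 5.5 = 58.36
  t = (30 x 10 - 339) / 5.5 = -7.09 (outside (0, 60))
  t = (30 x 10 + 339) / 5.5 = 116.18 (outside (0, 60))
Valid solutions in (0, 60): {50.73, 58.36} minutes.
The second occurrence is t = 58.36 minutes.
The hands form a 21-degree angle at 58.36 minutes past 10:00.

Final answer: 58.36 minutes past 10:00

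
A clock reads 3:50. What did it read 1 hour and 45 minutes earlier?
Starting time: 3:50 = 230 total minutes past 12:00
Subtracting: 1 hour and 45 minutes = 105 minutes
230 - 105 = 125 minutes
= 2 hours and 5 minutes past 12:00 = 2:05

Final answer: 2:05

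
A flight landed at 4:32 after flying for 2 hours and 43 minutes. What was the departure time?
Starting time: 4:32 = 272 total minutes past 12:00
Subtracting: 2 hours and 43 minutes = 163 minutes
272 - 163 = 109 minutes
= 1 hour and 49 minutes past 12:00 = 1:49

Final answer: 1:49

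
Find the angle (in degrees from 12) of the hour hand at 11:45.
The hour hand moves 30 degrees per hour and 0.5 degrees per minute.
At 11:45: (11) x 30 + 45 x 0.5 = 330 + 22.5 = 352.5 degrees

Final answer: 352.5 degrees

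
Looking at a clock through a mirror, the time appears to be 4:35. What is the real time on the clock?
Reflection across the vertical (12-6) axis maps a hand at angle A degrees to (360 - A) degrees, which sends a reading of T minutes past 12:00 to (720 - T) minutes past 12:00.
Mirror reads 4:35 = 275 minutes past 12:00.
Actual time: (720 - 275) mod 720 = 445 minutes = 7:25.

Final answer: 7:25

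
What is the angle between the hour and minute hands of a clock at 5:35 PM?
Hour hand position: 5 x 30 + 35 x 0.5 = 167.5 degrees
Minute hand position: 35 x 6 = 210 degrees
Difference: |167.5 - 210| = 42.5 degrees
The angle between the hands is 42.5 degrees

Final answer: 42.5 degrees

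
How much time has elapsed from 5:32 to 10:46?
From 5:32 to 10:46:
(10 x 60 + 46) - (5 x 60 + 32) = 646 - 332 = 314 minutes
= 5 hours and 14 minutes

Final answer: 5 hours and 14 minutes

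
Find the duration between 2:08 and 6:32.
From 2:08 to 6:32:
(6 x 60 + 32) - (2 x 60 + 8) = 392 - 128 = 264 minutes
= 4 hours and 24 minutes

Final answer: 4 hours and 24 minutes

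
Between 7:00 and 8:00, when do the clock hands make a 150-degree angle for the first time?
At t minutes past 7:00, the hour hand is at 30 x 7 + 0.5t degrees and the minute hand is at 6t degrees.
The smaller angle between them is 150 degrees when |30H - 5.5t| = 150 or |30H - 5.5t| = 210.
With H = 7, solve 30 x 7 - 5.5t = +/- target for each target:
  t = (30 x 7 - 150) / 5.5 = 10.91
  t = (30 x 7 + 150) / 5.5 = 65.45 (outside (0, 60))
  t = (30 x 7 - 210) / 5.5 = 0 (outside (0, 60))
  t = (30 x 7 + 210) / 5.5 = 76.36 (outside (0, 60))
Valid solutions in (0, 60): {10.91} minutes.
The first occurrence is t = 10.91 minutes.
The hands form a 150-degree angle at 10.91 minutes past 7:00.

Final answer: 10.91 minutes past 7:00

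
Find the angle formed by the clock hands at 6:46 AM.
Hour hand position: 6 x 30 + 46 x 0.5 = 203 degrees
Minute hand position: 46 x 6 = 276 degrees
Difference: |203 - 276| = 73 degrees
The angle between the hands is 73 degrees

Final answer: 73 degrees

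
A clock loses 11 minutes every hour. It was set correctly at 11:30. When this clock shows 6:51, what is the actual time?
For every 60 true minutes, the faulty clock advances 49 minutes, so 1 faulty-clock minute corresponds to 60/49 true minutes.
From 11:30 to 6:51 on the faulty dial is 441 minutes.
True elapsed: 441 x 60/49 = 540 minutes = 9 hours.
True time: 11:30 + 9 hours = 8:30.

Final answer: 8:30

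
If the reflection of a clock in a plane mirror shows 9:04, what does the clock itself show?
Reflection across the vertical (12-6) axis maps a hand at angle A degrees to (360 - A) degrees, which sends a reading of T minutes past 12:00 to (720 - T) minutes past 12:00.
Mirror reads 9:04 = 544 minutes past 12:00.
Actual time: (720 - 544) mod 720 = 176 minutes = 2:56.

Final answer: 2:56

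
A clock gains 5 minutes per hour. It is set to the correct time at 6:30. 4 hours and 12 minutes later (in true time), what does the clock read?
For every 60 true minutes, the faulty clock advances 60 + 5 = 65 minutes.
True elapsed: 4 hours and 12 minutes = 252 minutes.
Faulty clock advances: 252 x 65/60 = 273 minutes (drift: 21 minutes ahead).
Shown time: 6:30 + 273 minutes = 11:03.

Final answer: 11:03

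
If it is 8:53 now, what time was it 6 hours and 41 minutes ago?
Starting time: 8:53 = 533 total minutes past 12:00
Subtracting: 6 hours and 41 minutes = 401 minutes
533 - 401 = 132 minutes
= 2 hours and 12 minutes past 12:00 = 2:12

Final answer: 2:12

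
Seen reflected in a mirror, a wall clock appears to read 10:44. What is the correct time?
Reflection across the vertical (12-6) axis maps a hand at angle A degrees to (360 - A) degrees, which sends a reading of T minutes past 12:00 to (720 - T) minutes past 12:00.
Mirror reads 10:44 = 644 minutes past 12:00.
Actual time: (720 - 644) mod 720 = 76 minutes = 1:16.

Final answer: 1:16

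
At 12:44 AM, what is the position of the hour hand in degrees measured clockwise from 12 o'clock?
The hour hand moves 30 degrees per hour and 0.5 degrees per minute.
At 12:44: (0) x 30 + 44 x 0.5 = 0 + 22 = 22 degrees

Final answer: 22 degrees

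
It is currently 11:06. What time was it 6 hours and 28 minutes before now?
Starting time: 11:06 = 666 total minutes past 12:00
Subtracting: 6 hours and 28 minutes = 388 minutes
666 - 388 = 278 minutes
= 4 hours and 38 minutes past 12:00 = 4:38

Final answer: 4:38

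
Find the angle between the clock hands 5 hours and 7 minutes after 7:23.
First find the time 5 hours and 7 minutes after 7:23.
Total minutes: 7 x 60 + 23 + 5 x 60 + 7 = 750.
750 mod 720 = 30 minutes = 12:30.
Now compute the angle at 12:30:
Hour hand: 0 x 30 + 30 x 0.5 = 15 degrees
Minute hand: 30 x 6 = 180 degrees
Difference: |15 - 180| = 165 degrees
The angle is 165 degrees

Final answer: 165 degrees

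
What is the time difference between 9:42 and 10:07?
From 9:42 to 10:07:
(10 x 60 + 7) - (9 x 60 + 42) = 607 - 582 = 25 minutes
= 25 minutes

Final answer: 25 minutes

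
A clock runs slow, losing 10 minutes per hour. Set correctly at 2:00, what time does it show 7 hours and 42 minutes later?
For every 60 true minutes, the faulty clock advances 60 - 10 = 50 minutes.
True elapsed: 7 hours and 42 minutes = 462 minutes.
Faulty clock advances: 462 x 50/60 = 385 minutes (drift: 77 minutes behind).
Shown time: 2:00 + 385 minutes = 8:25.

Final answer: 8:25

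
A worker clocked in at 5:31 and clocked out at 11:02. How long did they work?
From 5:31 to 11:02:
(11 x 60 + 2) - (5 x 60 + 31) = 662 - 331 = 331 minutes
= 5 hours and 31 minutes

Final answer: 5 hours and 31 minutes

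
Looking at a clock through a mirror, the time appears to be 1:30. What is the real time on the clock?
Reflection across the vertical (12-6) axis maps a hand at angle A degrees to (360 - A) degrees, which sends a reading of T minutes past 12:00 to (720 - T) minutes past 12:00.
Mirror reads 1:30 = 90 minutes past 12:00.
Actual time: (720 - 90) mod 720 = 630 minutes = 10:30.

Final answer: 10:30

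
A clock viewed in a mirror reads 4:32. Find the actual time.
Reflection across the vertical (12-6) axis maps a hand at angle A degrees to (360 - A) degrees, which sends a reading of T minutes past 12:00 to (720 - T) minutes past 12:00.
Mirror reads 4:32 = 272 minutes past 12:00.
Actual time: (720 - 272) mod 720 = 448 minutes = 7:28.

Final answer: 7:28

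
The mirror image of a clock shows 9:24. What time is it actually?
Reflection across the vertical (12-6) axis maps a hand at angle A degrees to (360 - A) degrees, which sends a reading of T minutes past 12:00 to (720 - T) minutes past 12:00.
Mirror reads 9:24 = 564 minutes past 12:00.
Actual time: (720 - 564) mod 720 = 156 minutes = 2:36.

Final answer: 2:36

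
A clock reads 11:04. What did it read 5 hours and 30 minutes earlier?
Starting time: 11:04 = 664 total minutes past 12:00
Subtracting: 5 hours and 30 minutes = 330 minutes
664 - 330 = 334 minutes
= 5 hours and 34 minutes past 12:00 = 5:34

Final answer: 5:34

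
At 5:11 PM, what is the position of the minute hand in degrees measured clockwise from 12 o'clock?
The minute hand moves 6 degrees per minute.
At 5:11: 11 x 6 = 66 degrees

Final answer: 66 degrees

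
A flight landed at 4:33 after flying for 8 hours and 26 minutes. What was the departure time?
Starting time: 4:33 = 273 total minutes past 12:00
Subtracting: 8 hours and 26 minutes = 506 minutes
273 - 506 = -233 (negative, add 12 hours = 720) = 487 minutes
= 8 hours and 7 minutes past 12:00 = 8:07

Final answer: 8:07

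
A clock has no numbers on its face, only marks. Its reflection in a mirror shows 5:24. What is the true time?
Reflection across the vertical (12-6) axis maps a hand at angle A degrees to (360 - A) degrees, which sends a reading of T minutes past 12:00 to (720 - T) minutes past 12:00.
Mirror reads 5:24 = 324 minutes past 12:00.
Actual time: (720 - 324) mod 720 = 396 minutes = 6:36.

Final answer: 6:36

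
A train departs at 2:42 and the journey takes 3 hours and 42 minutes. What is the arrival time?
Starting time: 2:42
Adding 42 minutes to 42 minutes: 42 + 42 = 84 minutes = 1 hour and 24 minutes
Adding 3 hours: 2 + 3 + 1 (carry) = 6
Final time: 6:24

Final answer: 6:24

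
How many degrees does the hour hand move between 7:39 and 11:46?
The hour hand moves 0.5 degrees per minute.
Time elapsed: 11:46 - 7:39 = 247 minutes
Angular displacement: 247 x 0.5 = 123.5 degrees

Final answer: 123.5 degrees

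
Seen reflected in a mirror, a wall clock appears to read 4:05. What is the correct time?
Reflection across the vertical (12-6) axis maps a hand at angle A degrees to (360 - A) degrees, which sends a reading of T minutes past 12:00 to (720 - T) minutes past 12:00.
Mirror reads 4:05 = 245 minutes past 12:00.
Actual time: (720 - 245) mod 720 = 475 minutes = 7:55.

Final answer: 7:55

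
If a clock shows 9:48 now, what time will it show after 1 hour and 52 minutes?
Starting time: 9:48
Adding 52 minutes to 48 minutes: 48 + 52 = 100 minutes = 1 hour and 40 minutes
Adding 1 hour: 9 + 1 + 1 (carry) = 11
Final time: 11:40

Final answer: 11:40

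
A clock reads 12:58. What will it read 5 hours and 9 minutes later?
Starting time: 12:58
Adding 9 minutes to 58 minutes: 58 + 9 = 67 minutes = 1 hour and 7 minutes
Adding 5 hours: 12 + 5 + 1 (carry) = 18 - 12 = 6
Final time: 6:07

Final answer: 6:07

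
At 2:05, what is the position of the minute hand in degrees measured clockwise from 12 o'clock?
The minute hand moves 6 degrees per minute.
At 2:05: 5 x 6 = 30 degrees

Final answer: 30 degrees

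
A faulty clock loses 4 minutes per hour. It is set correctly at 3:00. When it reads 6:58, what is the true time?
For every 60 true minutes, the faulty clock advances 56 minutes, so 1 faulty-clock minute corresponds to 60/56 true minutes.
From 3:00 to 6:58 on the faulty dial is 238 minutes.
True elapsed: 238 x 60/56 = 255 minutes = 4 hours and 15 minutes.
True time: 3:00 + 4 hours and 15 minutes = 7:15.

Final answer: 7:15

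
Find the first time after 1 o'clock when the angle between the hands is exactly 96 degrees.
At t minutes past 1:00, the hour hand is at 30 x 1 + 0.5t degrees and the minute hand is at 6t degrees.
The smaller angle between them is 96 degrees when |30H - 5.5t| = 96 or |30H - 5.5t| = 264.
With H = 1, solve 30 x 1 - 5.5t = +/- target for each target:
  t = (30 x 1 - 96) / 5.5 = -12 (outside (0, 60))
  t = (30 x 1 + 96) / 5.5 = 22.91
  t = (30 x 1 - 264) / 5.5 = -42.55 (outside (0, 60))
  t = (30 x 1 + 264) / 5.5 = 53.45
Valid solutions in (0, 60): {22.91, 53.45} minutes.
The first occurrence is t = 22.91 minutes.
The hands form a 96-degree angle at 22.91 minutes past 1:00.

Final answer: 22.91 minutes past 1:00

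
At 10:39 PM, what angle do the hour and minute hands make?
Hour hand position: 10 x 30 + 39 x 0.5 = 319.5 degrees
Minute hand position: 39 x 6 = 234 degrees
Difference: |319.5 - 234| = 85.5 degrees
The angle between the hands is 85.5 degrees

Final answer: 85.5 degrees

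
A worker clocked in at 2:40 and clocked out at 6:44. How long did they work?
From 2:40 to 6:44:
(6 x 60 + 44) - (2 x 60 + 40) = 404 - 160 = 244 minutes
= 4 hours and 4 minutes

Final answer: 4 hours and 4 minutes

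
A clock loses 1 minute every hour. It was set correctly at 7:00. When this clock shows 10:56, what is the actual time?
For every 60 true minutes, the faulty clock advances 59 minutes, so 1 faulty-clock minute corresponds to 60/59 true minutes.
From 7:00 to 10:56 on the faulty dial is 236 minutes.
True elapsed: 236 x 60/59 = 240 minutes = 4 hours.
True time: 7:00 + 4 hours = 11:00.

Final answer: 11:00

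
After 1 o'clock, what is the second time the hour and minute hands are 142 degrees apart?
At t minutes past 1:00, the hour hand is at 30 x 1 + 0.5t degrees and the minute hand is at 6t degrees.
The smaller angle between them is 142 degrees when |30H - 5.5t| = 142 or |30H - 5.5t| = 218.
With H = 1, solve 30 x 1 - 5.5t = +/- target for each target:
  t = (30 x 1 - 142) / 5.5 = -20.36 (outside (0, 60))
  t = (30 x 1 + 142) / 5.5 = 31.27
  t = (30 x 1 - 218) / 5.5 = -34.18 (outside (0, 60))
  t = (30 x 1 + 218) / 5.5 = 45.09
Valid solutions in (0, 60): {31.27, 45.09} minutes.
The second occurrence is t = 45.09 minutes.
The hands form a 142-degree angle at 45.09 minutes past 1:00.

Final answer: 45.09 minutes past 1:00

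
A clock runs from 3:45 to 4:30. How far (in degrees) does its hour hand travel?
The hour hand moves 0.5 degrees per minute.
Time elapsed: 4:30 - 3:45 = 45 minutes
Angular displacement: 45 x 0.5 = 22.5 degrees

Final answer: 22.5 degrees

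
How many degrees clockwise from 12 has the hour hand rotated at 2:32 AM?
The hour hand moves 30 degrees per hour and 0.5 degrees per minute.
At 2:32: (2) x 30 + 32 x 0.5 = 60 + 16 = 76 degrees

Final answer: 76 degrees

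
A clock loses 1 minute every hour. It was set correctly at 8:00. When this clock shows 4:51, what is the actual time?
For every 60 true minutes, the faulty clock advances 59 minutes, so 1 faulty-clock minute corresponds to 60/59 true minutes.
From 8:00 to 4:51 on the faulty dial is 531 minutes.
True elapsed: 531 x 60/59 = 540 minutes = 9 hours.
True time: 8:00 + 9 hours = 5:00.

Final answer: 5:00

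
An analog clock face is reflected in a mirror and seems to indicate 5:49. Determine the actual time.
Reflection across the vertical (12-6) axis maps a hand at angle A degrees to (360 - A) degrees, which sends a reading of T minutes past 12:00 to (720 - T) minutes past 12:00.
Mirror reads 5:49 = 349 minutes past 12:00.
Actual time: (720 - 349) mod 720 = 371 minutes = 6:11.

Final answer: 6:11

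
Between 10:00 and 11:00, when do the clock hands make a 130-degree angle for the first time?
At t minutes past 10:00, the hour hand is at 30 x 10 + 0.5t degrees and the minute hand is at 6t degrees.
The smaller angle between them is 130 degrees when |30H - 5.5t| = 130 or |30H - 5.5t| = 230.
With H = 10, solve 30 x 10 - 5.5t = +/- target for each target:
  t = (30 x 10 - 130) / 5.5 = 30.91
  t = (30 x 10 + 130) / 5.5 = 78.18 (outside (0, 60))
  t = (30 x 10 - 230) / 5.5 = 12.73
  t = (30 x 10 + 230) / 5.5 = 96.36 (outside (0, 60))
Valid solutions in (0, 60): {12.73, 30.91} minutes.
The first occurrence is t = 12.73 minutes.
The hands form a 130-degree angle at 12.73 minutes past 10:00.

Final answer: 12.73 minutes past 10:00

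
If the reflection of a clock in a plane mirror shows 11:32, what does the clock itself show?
Reflection across the vertical (12-6) axis maps a hand at angle A degrees to (360 - A) degrees, which sends a reading of T minutes past 12:00 to (720 - T) minutes past 12:00.
Mirror reads 11:32 = 692 minutes past 12:00.
Actual time: (720 - 692) mod 720 = 28 minutes = 12:28.

Final answer: 12:28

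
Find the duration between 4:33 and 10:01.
From 4:33 to 10:01:
(10 x 60 + 1) - (4 x 60 + 33) = 601 - 273 = 328 minutes
= 5 hours and 28 minutes

Final answer: 5 hours and 28 minutes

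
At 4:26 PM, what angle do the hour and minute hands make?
Hour hand position: 4 x 30 + 26 x 0.5 = 133 degrees
Minute hand position: 26 x 6 = 156 degrees
Difference: |133 - 156| = 23 degrees
The angle between the hands is 23 degrees

Final answer: 23 degrees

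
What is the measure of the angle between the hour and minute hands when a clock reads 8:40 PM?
Hour hand position: 8 x 30 + 40 x 0.5 = 260 degrees
Minute hand position: 40 x 6 = 240 degrees
Difference: |260 - 240| = 20 degrees
The angle between the hands is 20 degrees

Final answer: 20 degrees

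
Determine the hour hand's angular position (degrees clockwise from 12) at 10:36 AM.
The hour hand moves 30 degrees per hour and 0.5 degrees per minute.
At 10:36: (10) x 30 + 36 x 0.5 = 300 + 18 = 318 degrees

Final answer: 318 degrees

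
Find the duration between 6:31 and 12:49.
From 6:31 to 12:49:
(12 x 60 + 49) - (6 x 60 + 31) = 769 - 391 = 378 minutes
= 6 hours and 18 minutes

Final answer: 6 hours and 18 minutes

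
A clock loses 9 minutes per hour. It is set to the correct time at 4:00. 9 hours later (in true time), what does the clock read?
For every 60 true minutes, the faulty clock advances 60 - 9 = 51 minutes.
True elapsed: 9 hours = 540 minutes.
Faulty clock advances: 540 x 51/60 = 459 minutes (drift: 81 minutes behind).
Shown time: 4:00 + 459 minutes = 11:39.

Final answer: 11:39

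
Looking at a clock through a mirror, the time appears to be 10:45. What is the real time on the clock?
Reflection across the vertical (12-6) axis maps a hand at angle A degrees to (360 - A) degrees, which sends a reading of T minutes past 12:00 to (720 - T) minutes past 12:00.
Mirror reads 10:45 = 645 minutes past 12:00.
Actual time: (720 - 645) mod 720 = 75 minutes = 1:15.

Final answer: 1:15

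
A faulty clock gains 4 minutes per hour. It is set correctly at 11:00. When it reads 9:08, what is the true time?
For every 60 true minutes, the faulty clock advances 64 minutes, so 1 faulty-clock minute corresponds to 60/64 true minutes.
From 11:00 to 9:08 on the faulty dial is 608 minutes.
True elapsed: 608 x 60/64 = 570 minutes = 9 hours and 30 minutes.
True time: 11:00 + 9 hours and 30 minutes = 8:30.

Final answer: 8:30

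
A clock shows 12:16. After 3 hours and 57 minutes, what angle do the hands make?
First find the time 3 hours and 57 minutes after 12:16.
Total minutes: 12 x 60 + 16 + 3 x 60 + 57 = 973.
973 mod 720 = 253 minutes = 4:13.
Now compute the angle at 4:13:
Hour hand: 4 x 30 + 13 x 0.5 = 126.5 degrees
Minute hand: 13 x 6 = 78 degrees
Difference: |126.5 - 78| = 48.5 degrees
The angle is 48.5 degrees

Final answer: 48.5 degrees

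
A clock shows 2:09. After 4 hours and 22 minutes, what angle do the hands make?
First find the time 4 hours and 22 minutes after 2:09.
Total minutes: 2 x 60 + 9 + 4 x 60 + 22 = 391.
391 mod 720 = 391 minutes = 6:31.
Now compute the angle at 6:31:
Hour hand: 6 x 30 + 31 x 0.5 = 195.5 degrees
Minute hand: 31 x 6 = 186 degrees
Difference: |195.5 - 186| = 9.5 degrees
The angle is 9.5 degrees

Final answer: 9.5 degrees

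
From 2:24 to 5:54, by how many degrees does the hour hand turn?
The hour hand moves 0.5 degrees per minute.
Time elapsed: 5:54 - 2:24 = 210 minutes
Angular displacement: 210 x 0.5 = 105 degrees

Final answer: 105 degrees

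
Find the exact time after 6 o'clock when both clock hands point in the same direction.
The minute hand gains 5.5 degrees per minute on the hour hand.
At 6:00, the hour hand is at 180 degrees and the minute hand is at 0 degrees.
The gap is 180 degrees. Time to close: 180/5.5 = 60 x 6/11 = 32.73 minutes.
The hands overlap at 32.73 minutes past 6:00.

Final answer: 32.73 minutes past 6:00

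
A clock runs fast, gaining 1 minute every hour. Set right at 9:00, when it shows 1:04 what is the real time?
For every 60 true minutes, the faulty clock advances 61 minutes, so 1 faulty-clock minute corresponds to 60/61 true minutes.
From 9:00 to 1:04 on the faulty dial is 244 minutes.
True elapsed: 244 x 60/61 = 240 minutes = 4 hours.
True time: 9:00 + 4 hours = 1:00.

Final answer: 1:00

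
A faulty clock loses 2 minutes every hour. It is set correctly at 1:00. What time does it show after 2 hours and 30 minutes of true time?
For every 60 true minutes, the faulty clock advances 60 - 2 = 58 minutes.
True elapsed: 2 hours and 30 minutes = 150 minutes.
Faulty clock advances: 150 x 58/60 = 145 minutes (drift: 5 minutes behind).
Shown time: 1:00 + 145 minutes = 3:25.

Final answer: 3:25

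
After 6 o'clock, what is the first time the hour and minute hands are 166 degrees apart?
At t minutes past 6:00, the hour hand is at 30 x 6 + 0.5t degrees and the minute hand is at 6t degrees.
The smaller angle between them is 166 degrees when |30H - 5.5t| = 166 or |30H - 5.5t| = 194.
With H = 6, solve 30 x 6 - 5.5t = +/- target for each target:
  t = (30 x 6 - 166) / 5.5 = 2.55
  t = (30 x 6 + 166) / 5.5 = 62.91 (outside (0, 60))
  t = (30 x 6 - 194) / 5.5 = -2.55 (outside (0, 60))
  t = (30 x 6 + 194) / 5.5 = 68 (outside (0, 60))
Valid solutions in (0, 60): {2.55} minutes.
The first occurrence is t = 2.55 minutes.
The hands form a 166-degree angle at 2.55 minutes past 6:00.

Final answer: 2.55 minutes past 6:00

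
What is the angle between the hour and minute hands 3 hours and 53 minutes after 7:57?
First find the time 3 hours and 53 minutes after 7:57.
Total minutes: 7 x 60 + 57 + 3 x 60 + 53 = 710.
710 mod 720 = 710 minutes = 11:50.
Now compute the angle at 11:50:
Hour hand: 11 x 30 + 50 x 0.5 = 355 degrees
Minute hand: 50 x 6 = 300 degrees
Difference: |355 - 300| = 55 degrees
The angle is 55 degrees

Final answer: 55 degrees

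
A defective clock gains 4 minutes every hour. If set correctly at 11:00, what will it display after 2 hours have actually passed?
For every 60 true minutes, the faulty clock advances 60 + 4 = 64 minutes.
True elapsed: 2 hours = 120 minutes.
Faulty clock advances: 120 x 64/60 = 128 minutes (drift: 8 minutes ahead).
Shown time: 11:00 + 128 minutes = 1:08.

Final answer: 1:08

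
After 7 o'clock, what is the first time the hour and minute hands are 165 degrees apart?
At t minutes past 7:00, the hour hand is at 30 x 7 + 0.5t degrees and the minute hand is at 6t degrees.
The smaller angle between them is 165 degrees when |30H - 5.5t| = 165 or |30H - 5.5t| = 195.
With H = 7, solve 30 x 7 - 5.5t = +/- target for each target:
  t = (30 x 7 - 165) / 5.5 = 8.18
  t = (30 x 7 + 165) / 5.5 = 68.18 (outside (0, 60))
  t = (30 x 7 - 195) / 5.5 = 2.73
  t = (30 x 7 + 195) / 5.5 = 73.64 (outside (0, 60))
Valid solutions in (0, 60): {2.73, 8.18} minutes.
The first occurrence is t = 2.73 minutes.
The hands form a 165-degree angle at 2.73 minutes past 7:00.

Final answer: 2.73 minutes past 7:00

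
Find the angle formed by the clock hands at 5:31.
Hour hand position: 5 x 30 + 31 x 0.5 = 165.5 degrees
Minute hand position: 31 x 6 = 186 degrees
Difference: |165.5 - 186| = 20.5 degrees
The angle between the hands is 20.5 degrees

Final answer: 20.5 degrees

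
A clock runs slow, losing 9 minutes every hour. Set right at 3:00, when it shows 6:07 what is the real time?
For every 60 true minutes, the faulty clock advances 51 minutes, so 1 faulty-clock minute corresponds to 60/51 true minutes.
From 3:00 to 6:07 on the faulty dial is 187 minutes.
True elapsed: 187 x 60/51 = 220 minutes = 3 hours and 40 minutes.
True time: 3:00 + 3 hours and 40 minutes = 6:40.

Final answer: 6:40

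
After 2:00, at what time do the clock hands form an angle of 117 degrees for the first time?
At t minutes past 2:00, the hour hand is at 30 x 2 + 0.5t degrees and the minute hand is at 6t degrees.
The smaller angle between them is 117 degrees when |30H - 5.5t| = 117 or |30H - 5.5t| = 243.
With H = 2, solve 30 x 2 - 5.5t = +/- target for each target:
  t = (30 x 2 - 117) / 5.5 = -10.36 (outside (0, 60))
  t = (30 x 2 + 117) / 5.5 = 32.18
  t = (30 x 2 - 243) / 5.5 = -33.27 (outside (0, 60))
  t = (30 x 2 + 243) / 5.5 = 55.09
Valid solutions in (0, 60): {32.18, 55.09} minutes.
The first occurrence is t = 32.18 minutes.
The hands form a 117-degree angle at 32.18 minutes past 2:00.

Final answer: 32.18 minutes past 2:00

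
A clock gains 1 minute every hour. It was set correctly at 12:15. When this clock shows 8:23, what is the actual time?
For every 60 true minutes, the faulty clock advances 61 minutes, so 1 faulty-clock minute corresponds to 60/61 true minutes.
From 12:15 to 8:23 on the faulty dial is 488 minutes.
True elapsed: 488 x 60/61 = 480 minutes = 8 hours.
True time: 12:15 + 8 hours = 8:15.

Final answer: 8:15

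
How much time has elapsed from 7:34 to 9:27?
From 7:34 to 9:27:
(9 x 60 + 27) - (7 x 60 + 34) = 567 - 454 = 113 minutes
= 1 hour and 53 minutes

Final answer: 1 hour and 53 minutes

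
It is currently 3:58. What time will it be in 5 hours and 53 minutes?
Starting time: 3:58
Adding 53 minutes to 58 minutes: 58 + 53 = 111 minutes = 1 hour and 51 minutes
Adding 5 hours: 3 + 5 + 1 (carry) = 9
Final time: 9:51

Final answer: 9:51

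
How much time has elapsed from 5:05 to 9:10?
From 5:05 to 9:10:
(9 x 60 + 10) - (5 x 60 + 5) = 550 - 305 = 245 minutes
= 4 hours and 5 minutes

Final answer: 4 hours and 5 minutes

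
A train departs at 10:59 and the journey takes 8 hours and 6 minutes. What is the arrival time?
Starting time: 10:59
Adding 6 minutes to 59 minutes: 59 + 6 = 65 minutes = 1 hour and 5 minutes
Adding 8 hours: 10 + 8 + 1 (carry) = 19 - 12 = 7
Final time: 7:05

Final answer: 7:05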